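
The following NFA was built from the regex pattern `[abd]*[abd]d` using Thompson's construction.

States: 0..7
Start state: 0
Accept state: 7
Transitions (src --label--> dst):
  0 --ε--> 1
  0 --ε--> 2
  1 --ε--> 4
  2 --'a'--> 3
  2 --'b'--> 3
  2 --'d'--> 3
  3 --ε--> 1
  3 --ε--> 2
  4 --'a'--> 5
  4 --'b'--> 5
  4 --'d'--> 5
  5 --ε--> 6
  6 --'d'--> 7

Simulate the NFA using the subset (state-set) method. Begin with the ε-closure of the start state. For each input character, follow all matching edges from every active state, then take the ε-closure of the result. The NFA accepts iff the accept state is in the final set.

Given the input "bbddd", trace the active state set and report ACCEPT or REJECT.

Answer: ACCEPT

Trace:
S₀ = ε-closure({0}) = {0,1,2,4}
'b' @ 1: {1,2,3,4,5,6}
'b' @ 2: {1,2,3,4,5,6}
'd' @ 3: {1,2,3,4,5,6,7}  (accept∈set)
'd' @ 4: {1,2,3,4,5,6,7}  (accept∈set)
'd' @ 5: {1,2,3,4,5,6,7}  (accept∈set)
final: {1,2,3,4,5,6,7}; accept 7 in set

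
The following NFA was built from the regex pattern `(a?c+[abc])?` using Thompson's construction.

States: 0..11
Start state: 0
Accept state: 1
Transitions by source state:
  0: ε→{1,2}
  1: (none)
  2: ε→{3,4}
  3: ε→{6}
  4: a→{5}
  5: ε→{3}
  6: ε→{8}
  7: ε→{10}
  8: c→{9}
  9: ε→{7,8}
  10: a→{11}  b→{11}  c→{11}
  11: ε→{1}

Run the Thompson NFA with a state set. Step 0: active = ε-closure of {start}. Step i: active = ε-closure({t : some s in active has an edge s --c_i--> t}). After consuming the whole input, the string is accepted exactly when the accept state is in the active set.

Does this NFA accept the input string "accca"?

Answer: ACCEPT

Trace:
start: ε-closure({0}) = {0,1,2,3,4,6,8}
'a' @ 1: {3,5,6,8}
'c' @ 2: {7,8,9,10}
'c' @ 3: {1,7,8,9,10,11}  ✓accept
'c' @ 4: {1,7,8,9,10,11}  ✓accept
'a' @ 5: {1,11}  ✓accept
final: {1,11}; accept 1 in set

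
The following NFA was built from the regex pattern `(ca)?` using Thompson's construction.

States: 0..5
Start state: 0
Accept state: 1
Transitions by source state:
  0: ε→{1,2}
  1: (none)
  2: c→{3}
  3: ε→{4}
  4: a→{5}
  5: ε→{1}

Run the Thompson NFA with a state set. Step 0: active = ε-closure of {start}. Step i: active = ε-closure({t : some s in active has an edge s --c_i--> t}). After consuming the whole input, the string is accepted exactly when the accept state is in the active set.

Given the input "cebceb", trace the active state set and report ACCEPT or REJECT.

start: ε-closure({0}) = {0,1,2}
'c' @ 1: {3,4}
'e' @ 2: {}  — state set empty
rest 'bceb' ignored (set empty)
end set {} — state 1 not in

Answer: REJECT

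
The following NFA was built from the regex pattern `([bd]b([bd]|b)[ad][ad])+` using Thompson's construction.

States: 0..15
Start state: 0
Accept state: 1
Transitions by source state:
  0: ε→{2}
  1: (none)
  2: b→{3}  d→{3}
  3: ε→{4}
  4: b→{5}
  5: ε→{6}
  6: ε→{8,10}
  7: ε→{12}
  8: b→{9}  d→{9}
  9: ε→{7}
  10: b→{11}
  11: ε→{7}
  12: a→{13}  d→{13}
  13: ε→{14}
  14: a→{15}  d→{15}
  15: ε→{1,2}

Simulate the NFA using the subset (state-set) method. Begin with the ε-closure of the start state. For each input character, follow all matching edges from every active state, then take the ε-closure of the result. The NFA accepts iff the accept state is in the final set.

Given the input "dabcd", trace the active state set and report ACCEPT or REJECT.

S₀ = ε-closure({0}) = {0,2}
'd' @ 1: {3,4}
'a' @ 2: {}  — no active states
rest 'bcd' ignored (set empty)
final: {}; accept 1 not in set

Answer: REJECT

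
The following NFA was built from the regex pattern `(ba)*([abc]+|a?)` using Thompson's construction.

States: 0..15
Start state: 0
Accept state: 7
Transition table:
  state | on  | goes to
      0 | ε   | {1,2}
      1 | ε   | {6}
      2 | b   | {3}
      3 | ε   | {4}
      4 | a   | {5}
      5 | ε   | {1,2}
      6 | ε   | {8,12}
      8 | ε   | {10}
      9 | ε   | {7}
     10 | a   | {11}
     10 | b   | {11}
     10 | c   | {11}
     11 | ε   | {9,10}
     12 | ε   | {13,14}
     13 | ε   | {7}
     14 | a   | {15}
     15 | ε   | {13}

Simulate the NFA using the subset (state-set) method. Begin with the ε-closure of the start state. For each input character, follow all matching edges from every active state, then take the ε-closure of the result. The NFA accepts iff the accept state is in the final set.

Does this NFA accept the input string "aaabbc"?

Answer: ACCEPT

Derivation:
initial (ε-close {0}): {0,1,2,6,7,8,10,12,13,14}
'a' @ 1: {7,9,10,11,13,15}  ✓accept
'a' @ 2: {7,9,10,11}  ✓accept
'a' @ 3: {7,9,10,11}  ✓accept
'b' @ 4: {7,9,10,11}  ✓accept
'b' @ 5: {7,9,10,11}  ✓accept
'c' @ 6: {7,9,10,11}  ✓accept
end set {7,9,10,11} — state 7 in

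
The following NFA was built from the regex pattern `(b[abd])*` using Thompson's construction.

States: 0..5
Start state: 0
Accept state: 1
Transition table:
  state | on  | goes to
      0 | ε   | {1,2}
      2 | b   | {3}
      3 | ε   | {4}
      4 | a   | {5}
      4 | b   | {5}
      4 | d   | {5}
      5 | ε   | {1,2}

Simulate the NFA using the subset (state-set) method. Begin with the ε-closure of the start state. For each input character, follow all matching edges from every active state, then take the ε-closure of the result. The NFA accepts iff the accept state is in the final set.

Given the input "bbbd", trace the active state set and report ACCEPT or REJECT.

start: ε-closure({0}) = {0,1,2}
'b' @ 1: {3,4}
'b' @ 2: {1,2,5}  (accept∈set)
'b' @ 3: {3,4}
'd' @ 4: {1,2,5}  (accept∈set)
after full input: {1,2,5}  (accept=1 in)

Answer: ACCEPT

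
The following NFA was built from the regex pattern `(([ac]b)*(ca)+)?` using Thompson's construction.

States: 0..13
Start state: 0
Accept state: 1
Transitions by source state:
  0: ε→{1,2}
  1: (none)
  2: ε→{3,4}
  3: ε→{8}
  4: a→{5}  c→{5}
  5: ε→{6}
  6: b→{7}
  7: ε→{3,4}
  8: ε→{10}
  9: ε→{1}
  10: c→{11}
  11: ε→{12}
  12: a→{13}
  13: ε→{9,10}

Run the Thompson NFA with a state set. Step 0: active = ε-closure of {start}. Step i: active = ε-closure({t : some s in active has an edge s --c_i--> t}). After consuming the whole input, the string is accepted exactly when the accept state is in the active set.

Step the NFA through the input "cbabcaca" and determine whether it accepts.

initial (ε-close {0}): {0,1,2,3,4,8,10}
'c' @ 1: {5,6,11,12}
'b' @ 2: {3,4,7,8,10}
'a' @ 3: {5,6}
'b' @ 4: {3,4,7,8,10}
'c' @ 5: {5,6,11,12}
'a' @ 6: {1,9,10,13}  [accepting]
'c' @ 7: {11,12}
'a' @ 8: {1,9,10,13}  [accepting]
after full input: {1,9,10,13}  (accept=1 in)

Answer: ACCEPT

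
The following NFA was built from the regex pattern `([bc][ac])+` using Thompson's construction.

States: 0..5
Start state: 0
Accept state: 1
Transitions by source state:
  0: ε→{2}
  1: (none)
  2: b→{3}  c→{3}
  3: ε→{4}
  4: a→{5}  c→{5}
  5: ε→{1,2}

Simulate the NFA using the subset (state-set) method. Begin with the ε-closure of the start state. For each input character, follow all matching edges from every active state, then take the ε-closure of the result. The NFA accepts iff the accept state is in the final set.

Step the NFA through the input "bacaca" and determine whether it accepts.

Answer: ACCEPT

Trace:
initial (ε-close {0}): {0,2}
'b' @ 1: {3,4}
'a' @ 2: {1,2,5}  (accept∈set)
'c' @ 3: {3,4}
'a' @ 4: {1,2,5}  (accept∈set)
'c' @ 5: {3,4}
'a' @ 6: {1,2,5}  (accept∈set)
final: {1,2,5}; accept 1 in set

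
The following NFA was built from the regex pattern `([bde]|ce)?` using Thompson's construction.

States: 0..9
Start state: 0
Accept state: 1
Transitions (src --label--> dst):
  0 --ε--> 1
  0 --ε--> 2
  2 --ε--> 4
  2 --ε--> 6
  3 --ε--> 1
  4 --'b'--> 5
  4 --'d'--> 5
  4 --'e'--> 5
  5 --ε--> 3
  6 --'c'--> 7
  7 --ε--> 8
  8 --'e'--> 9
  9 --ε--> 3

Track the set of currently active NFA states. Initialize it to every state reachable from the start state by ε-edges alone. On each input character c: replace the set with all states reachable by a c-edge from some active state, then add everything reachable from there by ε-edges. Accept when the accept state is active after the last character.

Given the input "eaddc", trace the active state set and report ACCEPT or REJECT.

Answer: REJECT

Trace:
S₀ = ε-closure({0}) = {0,1,2,4,6}
'e' @ 1: {1,3,5}  (accept∈set)
'a' @ 2: {}  — dead — no transitions
rest 'ddc' ignored (set empty)
after full input: {}  (accept=1 not in)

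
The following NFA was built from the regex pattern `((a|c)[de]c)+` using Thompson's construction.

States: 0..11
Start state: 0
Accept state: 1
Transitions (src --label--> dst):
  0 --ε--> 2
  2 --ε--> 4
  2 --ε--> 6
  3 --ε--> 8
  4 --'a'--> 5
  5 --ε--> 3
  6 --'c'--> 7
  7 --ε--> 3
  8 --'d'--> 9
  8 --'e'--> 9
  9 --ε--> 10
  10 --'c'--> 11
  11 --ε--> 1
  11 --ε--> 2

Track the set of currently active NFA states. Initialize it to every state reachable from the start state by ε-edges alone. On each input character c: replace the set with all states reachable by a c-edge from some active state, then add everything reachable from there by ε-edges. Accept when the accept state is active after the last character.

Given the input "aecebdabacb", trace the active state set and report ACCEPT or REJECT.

initial (ε-close {0}): {0,2,4,6}
'a' @ 1: {3,5,8}
'e' @ 2: {9,10}
'c' @ 3: {1,2,4,6,11}  ✓accept
'e' @ 4: {}  — state set empty
rest 'bdabacb' ignored (set empty)
final: {}; accept 1 not in set

Answer: REJECT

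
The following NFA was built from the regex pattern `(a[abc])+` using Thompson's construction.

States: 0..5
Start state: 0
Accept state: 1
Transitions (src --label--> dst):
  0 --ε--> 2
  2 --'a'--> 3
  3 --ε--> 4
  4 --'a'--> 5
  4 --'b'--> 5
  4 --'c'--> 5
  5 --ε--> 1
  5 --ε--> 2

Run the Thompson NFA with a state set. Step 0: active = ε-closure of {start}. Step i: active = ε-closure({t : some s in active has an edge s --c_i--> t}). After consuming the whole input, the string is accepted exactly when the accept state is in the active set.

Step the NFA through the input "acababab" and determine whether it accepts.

Answer: ACCEPT

Steps:
initial (ε-close {0}): {0,2}
'a' @ 1: {3,4}
'c' @ 2: {1,2,5}  (accept∈set)
'a' @ 3: {3,4}
'b' @ 4: {1,2,5}  (accept∈set)
'a' @ 5: {3,4}
'b' @ 6: {1,2,5}  (accept∈set)
'a' @ 7: {3,4}
'b' @ 8: {1,2,5}  (accept∈set)
after full input: {1,2,5}  (accept=1 in)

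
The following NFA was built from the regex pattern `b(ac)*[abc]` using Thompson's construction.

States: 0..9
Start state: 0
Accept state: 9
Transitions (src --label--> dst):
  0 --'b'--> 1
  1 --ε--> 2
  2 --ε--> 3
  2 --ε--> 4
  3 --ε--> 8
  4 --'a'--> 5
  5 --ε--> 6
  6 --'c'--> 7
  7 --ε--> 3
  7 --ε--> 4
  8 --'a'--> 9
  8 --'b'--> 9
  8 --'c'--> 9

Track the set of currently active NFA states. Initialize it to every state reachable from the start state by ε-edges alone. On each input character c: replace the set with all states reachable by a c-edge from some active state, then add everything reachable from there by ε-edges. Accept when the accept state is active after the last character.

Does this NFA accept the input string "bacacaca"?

Answer: ACCEPT

Steps:
initial (ε-close {0}): {0}
'b' @ 1: {1,2,3,4,8}
'a' @ 2: {5,6,9}  ✓accept
'c' @ 3: {3,4,7,8}
'a' @ 4: {5,6,9}  ✓accept
'c' @ 5: {3,4,7,8}
'a' @ 6: {5,6,9}  ✓accept
'c' @ 7: {3,4,7,8}
'a' @ 8: {5,6,9}  ✓accept
after full input: {5,6,9}  (accept=9 in)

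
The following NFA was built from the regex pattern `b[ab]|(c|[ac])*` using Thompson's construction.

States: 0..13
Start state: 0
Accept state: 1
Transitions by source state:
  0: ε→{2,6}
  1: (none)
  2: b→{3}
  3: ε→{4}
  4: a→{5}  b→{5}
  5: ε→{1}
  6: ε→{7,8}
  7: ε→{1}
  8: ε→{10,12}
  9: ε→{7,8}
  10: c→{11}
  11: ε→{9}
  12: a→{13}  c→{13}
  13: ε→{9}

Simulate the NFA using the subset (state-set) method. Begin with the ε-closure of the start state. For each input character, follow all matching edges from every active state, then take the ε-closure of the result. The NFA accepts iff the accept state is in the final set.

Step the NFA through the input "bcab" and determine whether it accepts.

Answer: REJECT

Derivation:
S₀ = ε-closure({0}) = {0,1,2,6,7,8,10,12}
'b' @ 1: {3,4}
'c' @ 2: {}  — state set empty
rest 'ab' ignored (set empty)
after full input: {}  (accept=1 not in)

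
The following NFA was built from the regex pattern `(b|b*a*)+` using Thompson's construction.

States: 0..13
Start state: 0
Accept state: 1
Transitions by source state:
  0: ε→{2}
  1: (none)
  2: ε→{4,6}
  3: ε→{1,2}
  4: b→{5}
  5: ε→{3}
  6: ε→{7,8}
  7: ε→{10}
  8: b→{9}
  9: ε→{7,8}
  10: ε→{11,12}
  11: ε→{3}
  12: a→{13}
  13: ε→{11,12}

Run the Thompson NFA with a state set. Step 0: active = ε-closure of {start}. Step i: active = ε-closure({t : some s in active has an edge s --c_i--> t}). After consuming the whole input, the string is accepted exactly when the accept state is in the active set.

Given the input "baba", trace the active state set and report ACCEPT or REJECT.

start: ε-closure({0}) = {0,1,2,3,4,6,7,8,10,11,12}
'b' @ 1: {1,2,3,4,5,6,7,8,9,10,11,12}  ✓accept
'a' @ 2: {1,2,3,4,6,7,8,10,11,12,13}  ✓accept
'b' @ 3: {1,2,3,4,5,6,7,8,9,10,11,12}  ✓accept
'a' @ 4: {1,2,3,4,6,7,8,10,11,12,13}  ✓accept
end set {1,2,3,4,6,7,8,10,11,12,13} — state 1 in

Answer: ACCEPT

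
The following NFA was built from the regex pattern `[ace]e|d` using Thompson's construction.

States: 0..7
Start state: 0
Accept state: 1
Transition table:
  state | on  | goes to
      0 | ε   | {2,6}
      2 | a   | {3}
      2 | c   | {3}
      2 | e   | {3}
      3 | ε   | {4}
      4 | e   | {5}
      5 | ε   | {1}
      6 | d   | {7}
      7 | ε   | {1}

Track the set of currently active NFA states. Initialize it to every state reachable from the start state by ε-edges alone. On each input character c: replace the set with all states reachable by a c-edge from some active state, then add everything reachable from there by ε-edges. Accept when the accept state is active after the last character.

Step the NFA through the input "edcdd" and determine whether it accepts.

initial (ε-close {0}): {0,2,6}
'e' @ 1: {3,4}
'd' @ 2: {}  — dead — no transitions
rest 'cdd' ignored (set empty)
after full input: {}  (accept=1 not in)

Answer: REJECT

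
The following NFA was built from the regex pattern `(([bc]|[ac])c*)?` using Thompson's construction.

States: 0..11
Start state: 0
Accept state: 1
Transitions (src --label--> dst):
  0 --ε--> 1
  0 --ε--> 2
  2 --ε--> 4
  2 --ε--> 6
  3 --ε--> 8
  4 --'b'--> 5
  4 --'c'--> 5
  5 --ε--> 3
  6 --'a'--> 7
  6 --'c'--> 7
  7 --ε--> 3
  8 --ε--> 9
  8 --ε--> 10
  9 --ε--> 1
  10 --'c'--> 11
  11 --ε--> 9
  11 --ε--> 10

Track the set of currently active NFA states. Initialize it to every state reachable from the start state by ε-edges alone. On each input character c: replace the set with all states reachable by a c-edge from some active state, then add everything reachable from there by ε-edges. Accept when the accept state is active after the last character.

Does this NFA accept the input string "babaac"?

initial (ε-close {0}): {0,1,2,4,6}
'b' @ 1: {1,3,5,8,9,10}  (accept∈set)
'a' @ 2: {}  — dead — no transitions
rest 'baac' ignored (set empty)
final: {}; accept 1 not in set

Answer: REJECT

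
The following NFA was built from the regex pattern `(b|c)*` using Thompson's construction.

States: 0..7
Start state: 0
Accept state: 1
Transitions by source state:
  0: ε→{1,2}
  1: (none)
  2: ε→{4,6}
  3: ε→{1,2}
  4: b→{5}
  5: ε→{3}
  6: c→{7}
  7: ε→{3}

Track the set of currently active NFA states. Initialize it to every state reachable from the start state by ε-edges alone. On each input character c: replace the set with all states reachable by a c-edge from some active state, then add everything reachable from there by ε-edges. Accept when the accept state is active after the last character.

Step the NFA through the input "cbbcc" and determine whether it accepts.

Answer: ACCEPT

Steps:
start: ε-closure({0}) = {0,1,2,4,6}
'c' @ 1: {1,2,3,4,6,7}  ✓accept
'b' @ 2: {1,2,3,4,5,6}  ✓accept
'b' @ 3: {1,2,3,4,5,6}  ✓accept
'c' @ 4: {1,2,3,4,6,7}  ✓accept
'c' @ 5: {1,2,3,4,6,7}  ✓accept
final: {1,2,3,4,6,7}; accept 1 in set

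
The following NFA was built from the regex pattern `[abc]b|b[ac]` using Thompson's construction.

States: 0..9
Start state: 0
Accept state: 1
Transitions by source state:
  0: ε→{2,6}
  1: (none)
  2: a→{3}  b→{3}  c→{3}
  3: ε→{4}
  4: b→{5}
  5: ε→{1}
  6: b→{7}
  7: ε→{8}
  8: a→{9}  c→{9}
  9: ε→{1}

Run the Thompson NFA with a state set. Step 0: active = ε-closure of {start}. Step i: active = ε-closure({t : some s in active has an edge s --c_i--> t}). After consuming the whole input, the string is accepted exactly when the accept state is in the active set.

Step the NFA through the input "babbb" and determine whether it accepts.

Answer: REJECT

Derivation:
S₀ = ε-closure({0}) = {0,2,6}
'b' @ 1: {3,4,7,8}
'a' @ 2: {1,9}  [accepting]
'b' @ 3: {}  — dead — no transitions
rest 'bb' ignored (set empty)
after full input: {}  (accept=1 not in)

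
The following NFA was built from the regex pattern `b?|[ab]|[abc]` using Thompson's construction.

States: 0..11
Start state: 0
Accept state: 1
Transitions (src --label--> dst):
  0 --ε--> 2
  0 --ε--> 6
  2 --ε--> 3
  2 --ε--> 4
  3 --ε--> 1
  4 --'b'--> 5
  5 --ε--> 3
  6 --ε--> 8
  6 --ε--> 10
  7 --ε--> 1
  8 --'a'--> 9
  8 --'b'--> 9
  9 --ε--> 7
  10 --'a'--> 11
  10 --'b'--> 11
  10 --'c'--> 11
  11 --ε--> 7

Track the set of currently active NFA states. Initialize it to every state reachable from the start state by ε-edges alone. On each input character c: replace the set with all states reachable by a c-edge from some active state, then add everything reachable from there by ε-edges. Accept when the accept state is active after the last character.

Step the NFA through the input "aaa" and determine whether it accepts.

initial (ε-close {0}): {0,1,2,3,4,6,8,10}
'a' @ 1: {1,7,9,11}  ✓accept
'a' @ 2: {}  — dead — no transitions
rest 'a' ignored (set empty)
end set {} — state 1 not in

Answer: REJECT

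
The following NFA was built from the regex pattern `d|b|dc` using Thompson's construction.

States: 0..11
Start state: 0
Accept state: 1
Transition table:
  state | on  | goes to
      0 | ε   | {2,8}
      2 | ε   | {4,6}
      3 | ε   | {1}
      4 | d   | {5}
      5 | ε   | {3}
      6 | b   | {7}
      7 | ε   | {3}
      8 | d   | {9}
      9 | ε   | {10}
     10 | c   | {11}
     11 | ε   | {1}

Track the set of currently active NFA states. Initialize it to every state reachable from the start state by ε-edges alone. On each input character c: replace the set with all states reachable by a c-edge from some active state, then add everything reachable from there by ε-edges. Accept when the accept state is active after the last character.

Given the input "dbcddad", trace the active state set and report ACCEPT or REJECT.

initial (ε-close {0}): {0,2,4,6,8}
'd' @ 1: {1,3,5,9,10}  ✓accept
'b' @ 2: {}  — state set empty
rest 'cddad' ignored (set empty)
after full input: {}  (accept=1 not in)

Answer: REJECT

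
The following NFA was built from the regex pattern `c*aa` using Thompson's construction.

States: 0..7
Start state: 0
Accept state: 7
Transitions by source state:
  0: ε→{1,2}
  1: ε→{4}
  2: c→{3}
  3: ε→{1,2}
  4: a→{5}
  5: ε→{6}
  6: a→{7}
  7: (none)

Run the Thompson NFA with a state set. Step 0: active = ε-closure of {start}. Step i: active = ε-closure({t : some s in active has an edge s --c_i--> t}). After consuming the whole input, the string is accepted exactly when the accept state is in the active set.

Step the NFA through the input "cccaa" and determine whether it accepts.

initial (ε-close {0}): {0,1,2,4}
'c' @ 1: {1,2,3,4}
'c' @ 2: {1,2,3,4}
'c' @ 3: {1,2,3,4}
'a' @ 4: {5,6}
'a' @ 5: {7}  ✓accept
end set {7} — state 7 in

Answer: ACCEPT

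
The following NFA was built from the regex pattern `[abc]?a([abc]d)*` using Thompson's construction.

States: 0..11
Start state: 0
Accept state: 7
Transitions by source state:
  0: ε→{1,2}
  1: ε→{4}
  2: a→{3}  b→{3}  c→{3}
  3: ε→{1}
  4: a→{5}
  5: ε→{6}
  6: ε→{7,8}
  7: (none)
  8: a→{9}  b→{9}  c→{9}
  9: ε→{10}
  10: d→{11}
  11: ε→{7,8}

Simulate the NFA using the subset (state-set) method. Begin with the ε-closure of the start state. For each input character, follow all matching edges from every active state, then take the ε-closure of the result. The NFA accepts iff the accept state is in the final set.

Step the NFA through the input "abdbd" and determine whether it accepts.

Answer: ACCEPT

Derivation:
start: ε-closure({0}) = {0,1,2,4}
'a' @ 1: {1,3,4,5,6,7,8}  (accept∈set)
'b' @ 2: {9,10}
'd' @ 3: {7,8,11}  (accept∈set)
'b' @ 4: {9,10}
'd' @ 5: {7,8,11}  (accept∈set)
end set {7,8,11} — state 7 in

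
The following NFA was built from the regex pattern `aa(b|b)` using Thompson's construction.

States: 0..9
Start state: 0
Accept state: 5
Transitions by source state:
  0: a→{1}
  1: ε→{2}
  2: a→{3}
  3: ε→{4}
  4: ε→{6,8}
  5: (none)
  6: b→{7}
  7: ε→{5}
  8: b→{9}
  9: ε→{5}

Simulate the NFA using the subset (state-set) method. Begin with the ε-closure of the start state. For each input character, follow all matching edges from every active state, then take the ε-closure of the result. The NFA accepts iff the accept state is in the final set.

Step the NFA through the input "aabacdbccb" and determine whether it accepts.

Answer: REJECT

Derivation:
start: ε-closure({0}) = {0}
'a' @ 1: {1,2}
'a' @ 2: {3,4,6,8}
'b' @ 3: {5,7,9}  (accept∈set)
'a' @ 4: {}  — state set empty
rest 'cdbccb' ignored (set empty)
final: {}; accept 5 not in set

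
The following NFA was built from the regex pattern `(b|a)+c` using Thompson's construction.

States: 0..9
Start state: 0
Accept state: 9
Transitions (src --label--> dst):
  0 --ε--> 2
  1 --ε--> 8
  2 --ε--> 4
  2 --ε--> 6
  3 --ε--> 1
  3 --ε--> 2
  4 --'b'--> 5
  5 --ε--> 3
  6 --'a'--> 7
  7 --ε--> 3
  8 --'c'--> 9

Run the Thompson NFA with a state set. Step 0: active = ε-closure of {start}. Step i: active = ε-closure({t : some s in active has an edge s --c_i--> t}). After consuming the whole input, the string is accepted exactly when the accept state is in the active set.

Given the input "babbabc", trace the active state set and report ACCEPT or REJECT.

S₀ = ε-closure({0}) = {0,2,4,6}
'b' @ 1: {1,2,3,4,5,6,8}
'a' @ 2: {1,2,3,4,6,7,8}
'b' @ 3: {1,2,3,4,5,6,8}
'b' @ 4: {1,2,3,4,5,6,8}
'a' @ 5: {1,2,3,4,6,7,8}
'b' @ 6: {1,2,3,4,5,6,8}
'c' @ 7: {9}  ✓accept
final: {9}; accept 9 in set

Answer: ACCEPT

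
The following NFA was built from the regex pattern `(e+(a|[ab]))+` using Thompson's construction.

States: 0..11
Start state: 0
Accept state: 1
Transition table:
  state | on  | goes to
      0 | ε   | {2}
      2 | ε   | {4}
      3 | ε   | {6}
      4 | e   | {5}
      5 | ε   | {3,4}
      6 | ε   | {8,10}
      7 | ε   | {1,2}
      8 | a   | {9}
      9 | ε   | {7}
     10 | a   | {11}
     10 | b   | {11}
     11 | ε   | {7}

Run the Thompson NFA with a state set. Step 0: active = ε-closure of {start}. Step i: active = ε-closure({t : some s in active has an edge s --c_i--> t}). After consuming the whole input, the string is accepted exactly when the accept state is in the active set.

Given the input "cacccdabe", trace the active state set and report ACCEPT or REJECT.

S₀ = ε-closure({0}) = {0,2,4}
'c' @ 1: {}  — no active states
rest 'acccdabe' ignored (set empty)
after full input: {}  (accept=1 not in)

Answer: REJECT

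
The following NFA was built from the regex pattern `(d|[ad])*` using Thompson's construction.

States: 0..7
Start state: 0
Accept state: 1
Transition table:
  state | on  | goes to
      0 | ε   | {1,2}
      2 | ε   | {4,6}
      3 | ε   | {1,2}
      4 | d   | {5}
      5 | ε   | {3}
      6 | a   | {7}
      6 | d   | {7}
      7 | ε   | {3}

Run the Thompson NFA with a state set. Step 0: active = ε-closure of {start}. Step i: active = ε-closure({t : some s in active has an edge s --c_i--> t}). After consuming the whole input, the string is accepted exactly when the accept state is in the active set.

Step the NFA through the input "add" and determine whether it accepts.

Answer: ACCEPT

Steps:
S₀ = ε-closure({0}) = {0,1,2,4,6}
'a' @ 1: {1,2,3,4,6,7}  (accept∈set)
'd' @ 2: {1,2,3,4,5,6,7}  (accept∈set)
'd' @ 3: {1,2,3,4,5,6,7}  (accept∈set)
after full input: {1,2,3,4,5,6,7}  (accept=1 in)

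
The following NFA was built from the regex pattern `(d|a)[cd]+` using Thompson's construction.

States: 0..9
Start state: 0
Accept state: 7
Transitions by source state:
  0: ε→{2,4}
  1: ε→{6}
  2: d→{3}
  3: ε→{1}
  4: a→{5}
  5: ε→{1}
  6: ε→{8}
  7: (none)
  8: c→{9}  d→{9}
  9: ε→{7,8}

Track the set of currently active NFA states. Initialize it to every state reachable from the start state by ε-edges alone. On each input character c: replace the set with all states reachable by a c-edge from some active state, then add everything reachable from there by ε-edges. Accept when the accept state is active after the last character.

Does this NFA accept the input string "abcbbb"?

Answer: REJECT

Derivation:
S₀ = ε-closure({0}) = {0,2,4}
'a' @ 1: {1,5,6,8}
'b' @ 2: {}  — dead — no transitions
rest 'cbbb' ignored (set empty)
end set {} — state 7 not in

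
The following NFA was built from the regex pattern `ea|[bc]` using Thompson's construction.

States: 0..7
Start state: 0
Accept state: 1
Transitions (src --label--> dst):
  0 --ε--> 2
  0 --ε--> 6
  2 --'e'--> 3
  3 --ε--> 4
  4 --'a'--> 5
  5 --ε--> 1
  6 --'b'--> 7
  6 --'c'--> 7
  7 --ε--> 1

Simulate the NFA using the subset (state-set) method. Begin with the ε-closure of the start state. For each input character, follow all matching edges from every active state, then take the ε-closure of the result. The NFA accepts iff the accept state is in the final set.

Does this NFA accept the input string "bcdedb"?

start: ε-closure({0}) = {0,2,6}
'b' @ 1: {1,7}  (accept∈set)
'c' @ 2: {}  — state set empty
rest 'dedb' ignored (set empty)
final: {}; accept 1 not in set

Answer: REJECT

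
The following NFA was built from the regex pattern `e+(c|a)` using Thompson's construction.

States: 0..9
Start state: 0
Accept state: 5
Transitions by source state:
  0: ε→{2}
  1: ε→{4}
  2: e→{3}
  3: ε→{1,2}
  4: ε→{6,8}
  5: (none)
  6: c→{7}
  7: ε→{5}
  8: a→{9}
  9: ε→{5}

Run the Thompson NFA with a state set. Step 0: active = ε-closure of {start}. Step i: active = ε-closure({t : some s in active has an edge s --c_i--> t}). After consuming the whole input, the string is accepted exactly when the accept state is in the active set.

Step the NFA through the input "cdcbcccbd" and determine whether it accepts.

S₀ = ε-closure({0}) = {0,2}
'c' @ 1: {}  — state set empty
rest 'dcbcccbd' ignored (set empty)
final: {}; accept 5 not in set

Answer: REJECT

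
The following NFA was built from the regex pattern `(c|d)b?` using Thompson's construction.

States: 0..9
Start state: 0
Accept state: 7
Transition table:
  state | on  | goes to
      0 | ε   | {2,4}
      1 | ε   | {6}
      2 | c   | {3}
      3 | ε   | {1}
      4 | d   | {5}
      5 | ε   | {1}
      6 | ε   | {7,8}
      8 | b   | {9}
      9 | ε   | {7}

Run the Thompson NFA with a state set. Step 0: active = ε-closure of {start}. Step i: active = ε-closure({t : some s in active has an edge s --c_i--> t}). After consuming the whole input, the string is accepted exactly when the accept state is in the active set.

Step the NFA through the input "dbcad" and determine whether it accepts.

Answer: REJECT

Steps:
initial (ε-close {0}): {0,2,4}
'd' @ 1: {1,5,6,7,8}  ✓accept
'b' @ 2: {7,9}  ✓accept
'c' @ 3: {}  — dead — no transitions
rest 'ad' ignored (set empty)
after full input: {}  (accept=7 not in)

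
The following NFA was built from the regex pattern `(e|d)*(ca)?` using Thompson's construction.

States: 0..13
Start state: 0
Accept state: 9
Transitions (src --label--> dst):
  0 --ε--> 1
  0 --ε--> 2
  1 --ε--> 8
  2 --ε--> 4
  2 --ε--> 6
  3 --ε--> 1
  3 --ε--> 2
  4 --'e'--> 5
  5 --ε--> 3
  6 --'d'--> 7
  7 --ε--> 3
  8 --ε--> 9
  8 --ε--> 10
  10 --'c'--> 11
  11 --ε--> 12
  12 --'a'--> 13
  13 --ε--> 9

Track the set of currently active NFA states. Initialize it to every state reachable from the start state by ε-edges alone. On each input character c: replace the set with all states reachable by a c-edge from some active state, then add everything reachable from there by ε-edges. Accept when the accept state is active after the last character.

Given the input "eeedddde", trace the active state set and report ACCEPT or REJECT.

Answer: ACCEPT

Trace:
start: ε-closure({0}) = {0,1,2,4,6,8,9,10}
'e' @ 1: {1,2,3,4,5,6,8,9,10}  ✓accept
'e' @ 2: {1,2,3,4,5,6,8,9,10}  ✓accept
'e' @ 3: {1,2,3,4,5,6,8,9,10}  ✓accept
'd' @ 4: {1,2,3,4,6,7,8,9,10}  ✓accept
'd' @ 5: {1,2,3,4,6,7,8,9,10}  ✓accept
'd' @ 6: {1,2,3,4,6,7,8,9,10}  ✓accept
'd' @ 7: {1,2,3,4,6,7,8,9,10}  ✓accept
'e' @ 8: {1,2,3,4,5,6,8,9,10}  ✓accept
after full input: {1,2,3,4,5,6,8,9,10}  (accept=9 in)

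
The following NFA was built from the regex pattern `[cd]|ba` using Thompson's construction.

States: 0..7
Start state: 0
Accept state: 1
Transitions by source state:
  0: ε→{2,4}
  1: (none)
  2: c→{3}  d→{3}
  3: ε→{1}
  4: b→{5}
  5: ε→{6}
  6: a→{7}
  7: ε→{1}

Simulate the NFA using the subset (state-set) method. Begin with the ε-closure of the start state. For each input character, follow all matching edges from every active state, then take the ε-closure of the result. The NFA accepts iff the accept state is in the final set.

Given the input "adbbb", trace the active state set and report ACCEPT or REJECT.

start: ε-closure({0}) = {0,2,4}
'a' @ 1: {}  — state set empty
rest 'dbbb' ignored (set empty)
final: {}; accept 1 not in set

Answer: REJECT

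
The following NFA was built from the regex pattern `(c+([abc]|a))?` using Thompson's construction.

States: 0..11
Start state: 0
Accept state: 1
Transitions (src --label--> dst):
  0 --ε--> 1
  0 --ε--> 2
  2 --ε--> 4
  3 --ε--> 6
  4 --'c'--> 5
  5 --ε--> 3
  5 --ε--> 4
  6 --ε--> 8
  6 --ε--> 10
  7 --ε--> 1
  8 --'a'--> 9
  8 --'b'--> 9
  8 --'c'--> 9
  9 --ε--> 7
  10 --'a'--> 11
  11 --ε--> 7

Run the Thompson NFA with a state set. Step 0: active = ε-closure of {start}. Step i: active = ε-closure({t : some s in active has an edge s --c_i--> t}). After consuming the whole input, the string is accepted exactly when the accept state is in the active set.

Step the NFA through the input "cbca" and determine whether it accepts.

start: ε-closure({0}) = {0,1,2,4}
'c' @ 1: {3,4,5,6,8,10}
'b' @ 2: {1,7,9}  [accepting]
'c' @ 3: {}  — dead — no transitions
rest 'a' ignored (set empty)
final: {}; accept 1 not in set

Answer: REJECT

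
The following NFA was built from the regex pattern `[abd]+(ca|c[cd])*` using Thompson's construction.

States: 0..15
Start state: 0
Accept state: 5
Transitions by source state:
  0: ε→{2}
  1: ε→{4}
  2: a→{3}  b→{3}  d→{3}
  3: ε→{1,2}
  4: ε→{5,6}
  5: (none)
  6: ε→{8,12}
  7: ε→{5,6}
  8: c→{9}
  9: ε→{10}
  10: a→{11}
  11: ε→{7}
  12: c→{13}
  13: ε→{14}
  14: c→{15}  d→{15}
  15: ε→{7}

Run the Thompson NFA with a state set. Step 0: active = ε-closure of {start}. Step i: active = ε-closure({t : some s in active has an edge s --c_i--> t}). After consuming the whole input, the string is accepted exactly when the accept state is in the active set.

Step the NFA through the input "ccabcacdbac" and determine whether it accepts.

S₀ = ε-closure({0}) = {0,2}
'c' @ 1: {}  — state set empty
rest 'cabcacdbac' ignored (set empty)
end set {} — state 5 not in

Answer: REJECT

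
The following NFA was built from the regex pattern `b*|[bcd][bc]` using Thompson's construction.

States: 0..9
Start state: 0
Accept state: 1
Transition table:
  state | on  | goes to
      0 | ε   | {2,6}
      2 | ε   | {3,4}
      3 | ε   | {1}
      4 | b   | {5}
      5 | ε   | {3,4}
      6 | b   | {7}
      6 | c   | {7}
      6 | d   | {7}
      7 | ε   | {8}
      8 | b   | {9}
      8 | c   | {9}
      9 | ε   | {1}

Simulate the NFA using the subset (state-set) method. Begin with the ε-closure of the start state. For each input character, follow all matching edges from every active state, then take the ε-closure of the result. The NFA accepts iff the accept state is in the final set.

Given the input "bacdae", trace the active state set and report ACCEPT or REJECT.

start: ε-closure({0}) = {0,1,2,3,4,6}
'b' @ 1: {1,3,4,5,7,8}  (accept∈set)
'a' @ 2: {}  — state set empty
rest 'cdae' ignored (set empty)
after full input: {}  (accept=1 not in)

Answer: REJECT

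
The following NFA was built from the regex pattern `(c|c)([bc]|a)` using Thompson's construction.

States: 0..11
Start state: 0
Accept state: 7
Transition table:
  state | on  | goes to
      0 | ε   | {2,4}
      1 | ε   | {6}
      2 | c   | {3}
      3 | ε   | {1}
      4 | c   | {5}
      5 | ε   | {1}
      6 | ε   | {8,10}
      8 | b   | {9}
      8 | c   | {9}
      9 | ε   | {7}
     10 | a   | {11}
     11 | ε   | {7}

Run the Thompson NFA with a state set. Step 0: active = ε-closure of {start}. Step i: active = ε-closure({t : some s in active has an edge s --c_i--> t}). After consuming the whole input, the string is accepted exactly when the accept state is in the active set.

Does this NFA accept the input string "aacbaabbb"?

Answer: REJECT

Trace:
initial (ε-close {0}): {0,2,4}
'a' @ 1: {}  — state set empty
rest 'acbaabbb' ignored (set empty)
end set {} — state 7 not in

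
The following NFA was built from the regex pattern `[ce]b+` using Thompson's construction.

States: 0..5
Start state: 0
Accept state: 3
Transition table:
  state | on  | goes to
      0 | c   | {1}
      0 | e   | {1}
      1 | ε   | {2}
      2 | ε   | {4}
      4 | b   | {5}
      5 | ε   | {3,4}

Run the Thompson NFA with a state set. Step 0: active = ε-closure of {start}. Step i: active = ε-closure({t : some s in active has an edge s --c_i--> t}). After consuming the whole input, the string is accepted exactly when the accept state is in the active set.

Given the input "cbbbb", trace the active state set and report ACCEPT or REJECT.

Answer: ACCEPT

Steps:
initial (ε-close {0}): {0}
'c' @ 1: {1,2,4}
'b' @ 2: {3,4,5}  ✓accept
'b' @ 3: {3,4,5}  ✓accept
'b' @ 4: {3,4,5}  ✓accept
'b' @ 5: {3,4,5}  ✓accept
after full input: {3,4,5}  (accept=3 in)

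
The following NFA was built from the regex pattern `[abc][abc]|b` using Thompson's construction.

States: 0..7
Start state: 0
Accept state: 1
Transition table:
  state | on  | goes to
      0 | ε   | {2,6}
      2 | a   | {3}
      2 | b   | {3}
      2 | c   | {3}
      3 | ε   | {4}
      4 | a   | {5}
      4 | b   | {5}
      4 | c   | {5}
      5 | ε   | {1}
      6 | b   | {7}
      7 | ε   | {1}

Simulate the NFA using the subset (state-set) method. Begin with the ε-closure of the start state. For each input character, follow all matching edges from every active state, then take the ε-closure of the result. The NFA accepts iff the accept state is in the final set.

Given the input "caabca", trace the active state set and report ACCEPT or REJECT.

Answer: REJECT

Trace:
initial (ε-close {0}): {0,2,6}
'c' @ 1: {3,4}
'a' @ 2: {1,5}  ✓accept
'a' @ 3: {}  — state set empty
rest 'bca' ignored (set empty)
final: {}; accept 1 not in set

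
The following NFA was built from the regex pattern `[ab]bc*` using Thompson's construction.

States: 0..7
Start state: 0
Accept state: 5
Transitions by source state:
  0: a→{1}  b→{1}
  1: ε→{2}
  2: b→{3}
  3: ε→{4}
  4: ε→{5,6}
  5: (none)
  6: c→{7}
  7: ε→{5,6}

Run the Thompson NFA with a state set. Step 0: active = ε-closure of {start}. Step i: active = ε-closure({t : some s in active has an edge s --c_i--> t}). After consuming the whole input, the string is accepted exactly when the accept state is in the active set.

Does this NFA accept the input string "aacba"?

Answer: REJECT

Trace:
S₀ = ε-closure({0}) = {0}
'a' @ 1: {1,2}
'a' @ 2: {}  — dead — no transitions
rest 'cba' ignored (set empty)
after full input: {}  (accept=5 not in)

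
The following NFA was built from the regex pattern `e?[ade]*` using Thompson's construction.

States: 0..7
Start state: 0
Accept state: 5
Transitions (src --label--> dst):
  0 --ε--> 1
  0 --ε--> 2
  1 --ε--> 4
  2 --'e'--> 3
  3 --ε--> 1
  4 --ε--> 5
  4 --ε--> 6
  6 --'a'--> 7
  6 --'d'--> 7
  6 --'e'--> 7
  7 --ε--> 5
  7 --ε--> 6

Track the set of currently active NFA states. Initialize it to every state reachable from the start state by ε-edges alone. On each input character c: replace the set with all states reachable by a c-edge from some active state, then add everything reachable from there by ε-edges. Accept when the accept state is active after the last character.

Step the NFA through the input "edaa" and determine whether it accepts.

Answer: ACCEPT

Derivation:
start: ε-closure({0}) = {0,1,2,4,5,6}
'e' @ 1: {1,3,4,5,6,7}  ✓accept
'd' @ 2: {5,6,7}  ✓accept
'a' @ 3: {5,6,7}  ✓accept
'a' @ 4: {5,6,7}  ✓accept
after full input: {5,6,7}  (accept=5 in)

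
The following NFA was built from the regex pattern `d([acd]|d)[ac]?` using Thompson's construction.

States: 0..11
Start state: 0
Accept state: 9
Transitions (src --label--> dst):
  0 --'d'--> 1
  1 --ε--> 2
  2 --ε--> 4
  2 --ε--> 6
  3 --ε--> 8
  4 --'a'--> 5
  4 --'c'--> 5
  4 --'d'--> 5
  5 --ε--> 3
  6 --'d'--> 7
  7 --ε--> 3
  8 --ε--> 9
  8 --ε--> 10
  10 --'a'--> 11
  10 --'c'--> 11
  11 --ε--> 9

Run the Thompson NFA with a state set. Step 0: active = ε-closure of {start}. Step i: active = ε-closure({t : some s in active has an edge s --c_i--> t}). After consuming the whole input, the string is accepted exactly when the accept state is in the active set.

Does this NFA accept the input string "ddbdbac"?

Answer: REJECT

Trace:
start: ε-closure({0}) = {0}
'd' @ 1: {1,2,4,6}
'd' @ 2: {3,5,7,8,9,10}  (accept∈set)
'b' @ 3: {}  — dead — no transitions
rest 'dbac' ignored (set empty)
end set {} — state 9 not in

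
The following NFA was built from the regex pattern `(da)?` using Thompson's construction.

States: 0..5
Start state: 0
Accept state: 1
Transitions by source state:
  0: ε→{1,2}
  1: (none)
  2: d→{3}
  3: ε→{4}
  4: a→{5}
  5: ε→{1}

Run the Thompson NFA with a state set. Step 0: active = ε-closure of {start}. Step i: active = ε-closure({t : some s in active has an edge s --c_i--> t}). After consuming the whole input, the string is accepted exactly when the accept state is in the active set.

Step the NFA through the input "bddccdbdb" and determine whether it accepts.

Answer: REJECT

Trace:
start: ε-closure({0}) = {0,1,2}
'b' @ 1: {}  — no active states
rest 'ddccdbdb' ignored (set empty)
after full input: {}  (accept=1 not in)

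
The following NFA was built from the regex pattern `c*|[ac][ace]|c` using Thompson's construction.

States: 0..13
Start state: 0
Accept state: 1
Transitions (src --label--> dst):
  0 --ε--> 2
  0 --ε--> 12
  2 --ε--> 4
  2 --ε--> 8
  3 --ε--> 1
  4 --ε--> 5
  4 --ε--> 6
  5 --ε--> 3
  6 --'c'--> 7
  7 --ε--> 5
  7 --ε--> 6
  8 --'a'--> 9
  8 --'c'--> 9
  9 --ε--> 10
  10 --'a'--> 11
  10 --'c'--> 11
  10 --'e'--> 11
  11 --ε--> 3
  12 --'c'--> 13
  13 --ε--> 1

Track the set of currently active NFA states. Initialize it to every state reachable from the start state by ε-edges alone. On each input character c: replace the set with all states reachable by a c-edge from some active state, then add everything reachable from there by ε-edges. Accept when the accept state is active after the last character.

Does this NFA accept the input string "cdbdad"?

initial (ε-close {0}): {0,1,2,3,4,5,6,8,12}
'c' @ 1: {1,3,5,6,7,9,10,13}  (accept∈set)
'd' @ 2: {}  — state set empty
rest 'bdad' ignored (set empty)
final: {}; accept 1 not in set

Answer: REJECT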